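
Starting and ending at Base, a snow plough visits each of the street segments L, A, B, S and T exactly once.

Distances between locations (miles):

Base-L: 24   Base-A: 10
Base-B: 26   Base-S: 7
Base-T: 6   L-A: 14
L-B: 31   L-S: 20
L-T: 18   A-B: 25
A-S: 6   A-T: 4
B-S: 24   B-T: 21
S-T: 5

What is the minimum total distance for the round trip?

Base→L→A→B→S→T→Base: 24+14+25+24+5+6 = 98
Base→L→A→B→T→S→Base: 24+14+25+21+5+7 = 96
Base→L→A→S→B→T→Base: 24+14+6+24+21+6 = 95
Base→L→A→S→T→B→Base: 24+14+6+5+21+26 = 96
Base→L→A→T→B→S→Base: 24+14+4+21+24+7 = 94
Base→L→A→T→S→B→Base: 24+14+4+5+24+26 = 97
Base→L→B→A→S→T→Base: 24+31+25+6+5+6 = 97
Base→L→B→A→T→S→Base: 24+31+25+4+5+7 = 96
Base→L→B→S→A→T→Base: 24+31+24+6+4+6 = 95
Base→L→B→S→T→A→Base: 24+31+24+5+4+10 = 98
Base→L→B→T→A→S→Base: 24+31+21+4+6+7 = 93
Base→L→B→T→S→A→Base: 24+31+21+5+6+10 = 97
Base→L→S→A→B→T→Base: 24+20+6+25+21+6 = 102
Base→L→S→A→T→B→Base: 24+20+6+4+21+26 = 101
… (46 more)
Base→S→A→L→B→T→Base: 7+6+14+31+21+6 = 85  ← best
The minimum is 85.
One optimal route: Base → S → A → L → B → T → Base (or its reverse).

Minimum total distance: 85 miles.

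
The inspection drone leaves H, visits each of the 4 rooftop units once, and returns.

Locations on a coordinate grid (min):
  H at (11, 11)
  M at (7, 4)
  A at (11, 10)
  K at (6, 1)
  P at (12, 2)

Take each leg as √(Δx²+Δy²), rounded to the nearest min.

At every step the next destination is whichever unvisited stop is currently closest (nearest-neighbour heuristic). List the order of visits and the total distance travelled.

Total distance 26 min via the nearest-neighbour route H → A → M → K → P → H.

From H: distances to unvisited — A=1, M=8, P=9, K=11. Nearest is A (1).
From A: distances to unvisited — M=7, P=8, K=10. Nearest is M (7).
From M: distances to unvisited — K=3, P=5. Nearest is K (3).
From K: distances to unvisited — P=6. Nearest is P (6).
Return P→H: 9.
Total = 1 + 7 + 3 + 6 + 9 = 26.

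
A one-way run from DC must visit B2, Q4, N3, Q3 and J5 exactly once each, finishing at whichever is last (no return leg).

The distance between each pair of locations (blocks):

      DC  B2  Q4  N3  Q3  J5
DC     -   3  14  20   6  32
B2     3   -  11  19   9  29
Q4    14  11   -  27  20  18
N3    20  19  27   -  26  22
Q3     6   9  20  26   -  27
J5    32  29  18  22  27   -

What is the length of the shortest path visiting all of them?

Shortest open route: 66 blocks.

There are 5! = 120 possible orderings.
DC → B2 → Q4 → N3 → Q3 → J5: 3+11+27+26+27 = 94
DC → B2 → Q4 → N3 → J5 → Q3: 3+11+27+22+27 = 90
DC → B2 → Q4 → Q3 → N3 → J5: 3+11+20+26+22 = 82
DC → B2 → Q4 → Q3 → J5 → N3: 3+11+20+27+22 = 83
DC → B2 → Q4 → J5 → N3 → Q3: 3+11+18+22+26 = 80
DC → B2 → Q4 → J5 → Q3 → N3: 3+11+18+27+26 = 85
DC → B2 → N3 → Q4 → Q3 → J5: 3+19+27+20+27 = 96
DC → B2 → N3 → Q4 → J5 → Q3: 3+19+27+18+27 = 94
DC → B2 → N3 → Q3 → Q4 → J5: 3+19+26+20+18 = 86
DC → B2 → N3 → Q3 → J5 → Q4: 3+19+26+27+18 = 93
DC → B2 → N3 → J5 → Q4 → Q3: 3+19+22+18+20 = 82
DC → B2 → N3 → J5 → Q3 → Q4: 3+19+22+27+20 = 91
DC → B2 → Q3 → Q4 → N3 → J5: 3+9+20+27+22 = 81
DC → B2 → Q3 → Q4 → J5 → N3: 3+9+20+18+22 = 72
… (106 more)
DC → Q3 → B2 → Q4 → J5 → N3: 6+9+11+18+22 = 66  ← best
The minimum is 66.
One shortest path: DC → Q3 → B2 → Q4 → J5 → N3.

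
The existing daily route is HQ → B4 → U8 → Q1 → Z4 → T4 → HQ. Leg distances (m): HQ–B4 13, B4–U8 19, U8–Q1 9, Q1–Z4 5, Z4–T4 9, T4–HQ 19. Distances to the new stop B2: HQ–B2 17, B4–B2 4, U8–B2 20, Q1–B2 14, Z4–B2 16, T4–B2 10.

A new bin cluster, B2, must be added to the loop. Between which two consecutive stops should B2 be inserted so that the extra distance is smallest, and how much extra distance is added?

Insertion cost between consecutive stops i–j is d(i,B2) + d(B2,j) − d(i,j):
  between HQ and B4: 17 + 4 − 13 = 8
  between B4 and U8: 4 + 20 − 19 = 5
  between U8 and Q1: 20 + 14 − 9 = 25
  between Q1 and Z4: 14 + 16 − 5 = 25
  between Z4 and T4: 16 + 10 − 9 = 17
  between T4 and HQ: 10 + 17 − 19 = 8
Cheapest insertion is between B4 and U8, adding 5.
New total = 74 + 5 = 79.

Minimum extra distance: 5 m, inserting B2 between B4 and U8.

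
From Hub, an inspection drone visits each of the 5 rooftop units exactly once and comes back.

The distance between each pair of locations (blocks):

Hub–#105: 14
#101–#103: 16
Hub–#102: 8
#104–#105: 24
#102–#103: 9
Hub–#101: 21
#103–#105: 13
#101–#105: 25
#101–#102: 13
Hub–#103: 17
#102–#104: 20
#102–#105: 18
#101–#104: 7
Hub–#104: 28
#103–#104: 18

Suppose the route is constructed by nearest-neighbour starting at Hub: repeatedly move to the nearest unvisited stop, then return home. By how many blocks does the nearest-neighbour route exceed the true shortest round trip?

Excess over optimum: 9 blocks.

Hub: #102=8, #105=14, #103=17, #101=21, #104=28 ⇒ #102
#102: #103=9, #101=13, #105=18, #104=20 ⇒ #103
#103: #105=13, #101=16, #104=18 ⇒ #105
#105: #104=24, #101=25 ⇒ #104
#104: #101=7 ⇒ #101
NN route Hub → #102 → #103 → #105 → #104 → #101 → Hub costs 82.
Optimal: Hub → #102 → #101 → #104 → #103 → #105 → Hub costs 73 (by enumerating all 60 distinct tours).
Excess = 82 − 73 = 9.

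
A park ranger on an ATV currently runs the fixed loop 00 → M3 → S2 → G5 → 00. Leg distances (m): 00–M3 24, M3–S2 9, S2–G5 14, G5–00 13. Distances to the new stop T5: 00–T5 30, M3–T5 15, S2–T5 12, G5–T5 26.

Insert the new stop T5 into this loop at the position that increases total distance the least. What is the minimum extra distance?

Insertion cost between consecutive stops i–j is d(i,T5) + d(T5,j) − d(i,j):
  between 00 and M3: 30 + 15 − 24 = 21
  between M3 and S2: 15 + 12 − 9 = 18
  between S2 and G5: 12 + 26 − 14 = 24
  between G5 and 00: 26 + 30 − 13 = 43
Cheapest insertion is between M3 and S2, adding 18.
New total = 60 + 18 = 78.

+18 m — insert T5 between M3 and S2.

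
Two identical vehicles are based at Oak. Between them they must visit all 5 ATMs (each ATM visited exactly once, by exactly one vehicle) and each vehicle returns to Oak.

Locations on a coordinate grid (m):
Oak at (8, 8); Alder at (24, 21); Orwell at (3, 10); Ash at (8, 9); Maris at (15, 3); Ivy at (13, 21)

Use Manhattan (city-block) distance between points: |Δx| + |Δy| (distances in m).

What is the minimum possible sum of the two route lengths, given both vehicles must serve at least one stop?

80 m — the smallest possible combined total.

There are 2^4 − 1 = 15 ways to divide the 5 stops into two non-empty groups. For each, the best each vehicle can do is its own shortest tour through its group:
  {Alder} + {Orwell, Ash, Maris, Ivy}: 58 + 60 = 118
  {Orwell} + {Alder, Ash, Maris, Ivy}: 14 + 68 = 82
  {Alder, Orwell} + {Ash, Maris, Ivy}: 68 + 50 = 118
  {Ash} + {Alder, Orwell, Maris, Ivy}: 2 + 78 = 80
  {Alder, Ash} + {Orwell, Maris, Ivy}: 58 + 60 = 118
  {Orwell, Ash} + {Alder, Maris, Ivy}: 14 + 68 = 82
  … (15 splits in total)
Best: vehicle 1 Oak → Ash → Oak = 2; vehicle 2 Oak → Orwell → Ivy → Alder → Maris → Oak = 78; combined 80.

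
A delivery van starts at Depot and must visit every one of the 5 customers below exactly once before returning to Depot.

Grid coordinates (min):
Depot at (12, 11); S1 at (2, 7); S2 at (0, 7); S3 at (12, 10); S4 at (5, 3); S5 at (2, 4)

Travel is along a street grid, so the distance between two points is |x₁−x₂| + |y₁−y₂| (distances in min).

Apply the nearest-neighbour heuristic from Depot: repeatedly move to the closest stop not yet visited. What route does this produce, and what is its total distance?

40 min along Depot → S3 → S1 → S2 → S5 → S4 → Depot.

Depot → [S3:1 / S1:14 / S4:15 / S2:16 / S5:17] → S3 (1)
S3 → [S1:13 / S4:14 / S2:15 / S5:16] → S1 (13)
S1 → [S2:2 / S5:3 / S4:7] → S2 (2)
S2 → [S5:5 / S4:9] → S5 (5)
S5 → [S4:4] → S4 (4)
Return S4→Depot: 15.
Total = 1 + 13 + 2 + 5 + 4 + 15 = 40.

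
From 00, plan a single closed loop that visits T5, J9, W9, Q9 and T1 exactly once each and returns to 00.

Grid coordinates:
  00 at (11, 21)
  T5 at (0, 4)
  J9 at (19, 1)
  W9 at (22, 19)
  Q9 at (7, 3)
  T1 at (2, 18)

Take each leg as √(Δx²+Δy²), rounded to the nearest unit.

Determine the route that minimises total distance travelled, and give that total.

00→T5→J9→W9→Q9→T1→00: 20+19+18+22+16+9 = 104
00→T5→J9→W9→T1→Q9→00: 20+19+18+20+16+18 = 111
00→T5→J9→Q9→W9→T1→00: 20+19+12+22+20+9 = 102
00→T5→J9→Q9→T1→W9→00: 20+19+12+16+20+11 = 98
00→T5→J9→T1→W9→Q9→00: 20+19+24+20+22+18 = 123
00→T5→J9→T1→Q9→W9→00: 20+19+24+16+22+11 = 112
00→T5→W9→J9→Q9→T1→00: 20+27+18+12+16+9 = 102
00→T5→W9→J9→T1→Q9→00: 20+27+18+24+16+18 = 123
00→T5→W9→Q9→J9→T1→00: 20+27+22+12+24+9 = 114
00→T5→W9→Q9→T1→J9→00: 20+27+22+16+24+22 = 131
00→T5→W9→T1→J9→Q9→00: 20+27+20+24+12+18 = 121
00→T5→W9→T1→Q9→J9→00: 20+27+20+16+12+22 = 117
00→T5→Q9→J9→W9→T1→00: 20+7+12+18+20+9 = 86
00→T5→Q9→J9→T1→W9→00: 20+7+12+24+20+11 = 94
… (46 more)
00→W9→J9→Q9→T5→T1→00: 11+18+12+7+14+9 = 71  ← best
The minimum is 71.
One optimal route: 00 → W9 → J9 → Q9 → T5 → T1 → 00 (or its reverse).

Minimum total distance: 71.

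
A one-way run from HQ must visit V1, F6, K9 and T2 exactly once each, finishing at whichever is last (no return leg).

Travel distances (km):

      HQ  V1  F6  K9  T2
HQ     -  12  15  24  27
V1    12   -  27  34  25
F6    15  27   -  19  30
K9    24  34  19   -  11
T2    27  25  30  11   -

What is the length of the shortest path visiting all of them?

There are 4! = 24 possible orderings.
HQ → V1 → F6 → K9 → T2: 12+27+19+11 = 69
HQ → V1 → F6 → T2 → K9: 12+27+30+11 = 80
HQ → V1 → K9 → F6 → T2: 12+34+19+30 = 95
HQ → V1 → K9 → T2 → F6: 12+34+11+30 = 87
HQ → V1 → T2 → F6 → K9: 12+25+30+19 = 86
HQ → V1 → T2 → K9 → F6: 12+25+11+19 = 67
HQ → F6 → V1 → K9 → T2: 15+27+34+11 = 87
HQ → F6 → V1 → T2 → K9: 15+27+25+11 = 78
HQ → F6 → K9 → V1 → T2: 15+19+34+25 = 93
HQ → F6 → K9 → T2 → V1: 15+19+11+25 = 70
HQ → F6 → T2 → V1 → K9: 15+30+25+34 = 104
HQ → F6 → T2 → K9 → V1: 15+30+11+34 = 90
HQ → K9 → V1 → F6 → T2: 24+34+27+30 = 115
HQ → K9 → V1 → T2 → F6: 24+34+25+30 = 113
… (10 more)
The minimum is 67.
One shortest path: HQ → V1 → T2 → K9 → F6.

Shortest open route: 67 km.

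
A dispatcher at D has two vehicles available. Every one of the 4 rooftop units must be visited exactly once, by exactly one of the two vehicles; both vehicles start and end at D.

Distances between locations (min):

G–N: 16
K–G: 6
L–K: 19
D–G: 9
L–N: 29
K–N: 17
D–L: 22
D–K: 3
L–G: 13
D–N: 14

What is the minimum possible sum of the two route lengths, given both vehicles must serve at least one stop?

There are 2^3 − 1 = 7 ways to divide the 4 stops into two non-empty groups. For each, the best each vehicle can do is its own shortest tour through its group:
  {L} + {K, G, N}: 44 + 39 = 83
  {K} + {L, G, N}: 6 + 65 = 71
  {L, K} + {G, N}: 44 + 39 = 83
  {G} + {L, K, N}: 18 + 65 = 83
  {L, G} + {K, N}: 44 + 34 = 78
  {K, G} + {L, N}: 18 + 65 = 83
  … (7 splits in total)
Best: vehicle 1 D → K → D = 6; vehicle 2 D → L → G → N → D = 65; combined 71.

Minimum combined distance: 71 min.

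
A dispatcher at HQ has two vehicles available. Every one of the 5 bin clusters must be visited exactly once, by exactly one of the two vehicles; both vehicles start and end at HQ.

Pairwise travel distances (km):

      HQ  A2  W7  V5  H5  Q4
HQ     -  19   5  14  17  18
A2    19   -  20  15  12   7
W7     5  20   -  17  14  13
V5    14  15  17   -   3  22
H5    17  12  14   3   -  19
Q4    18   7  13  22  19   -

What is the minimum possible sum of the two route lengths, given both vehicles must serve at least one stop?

Try each way of splitting the stops between the two vehicles (each non-empty) and, for each split, find the best tour for each vehicle:
  {A2} + {W7, V5, H5, Q4}: 38 + 54 = 92
  {W7} + {A2, V5, H5, Q4}: 10 + 54 = 64
  {A2, W7} + {V5, H5, Q4}: 44 + 54 = 98
  {V5} + {A2, W7, H5, Q4}: 28 + 54 = 82
  {A2, V5} + {W7, H5, Q4}: 48 + 54 = 102
  {W7, V5} + {A2, H5, Q4}: 36 + 54 = 90
  … (15 splits in total)
Best: vehicle 1 HQ → W7 → HQ = 10; vehicle 2 HQ → V5 → H5 → A2 → Q4 → HQ = 54; combined 64.

64 km — the smallest possible combined total.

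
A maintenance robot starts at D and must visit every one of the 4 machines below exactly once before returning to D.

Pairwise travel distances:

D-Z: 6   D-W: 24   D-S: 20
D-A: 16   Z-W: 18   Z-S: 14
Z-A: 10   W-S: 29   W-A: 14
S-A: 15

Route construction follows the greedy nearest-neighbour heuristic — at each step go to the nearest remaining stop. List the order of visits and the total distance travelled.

From D: distances to unvisited — Z=6, A=16, S=20, W=24. Nearest is Z (6).
From Z: distances to unvisited — A=10, S=14, W=18. Nearest is A (10).
From A: distances to unvisited — W=14, S=15. Nearest is W (14).
From W: distances to unvisited — S=29. Nearest is S (29).
Return S→D: 20.
Total = 6 + 10 + 14 + 29 + 20 = 79.

Total distance 79 via the nearest-neighbour route D → Z → A → W → S → D.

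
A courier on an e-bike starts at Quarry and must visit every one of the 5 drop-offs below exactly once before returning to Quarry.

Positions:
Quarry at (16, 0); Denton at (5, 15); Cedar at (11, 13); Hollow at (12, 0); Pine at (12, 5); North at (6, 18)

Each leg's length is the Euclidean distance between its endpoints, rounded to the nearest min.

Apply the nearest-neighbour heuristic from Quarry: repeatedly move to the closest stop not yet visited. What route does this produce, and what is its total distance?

From Quarry: distances to unvisited — Hollow=4, Pine=6, Cedar=14, Denton=19, North=21. Nearest is Hollow (4).
From Hollow: distances to unvisited — Pine=5, Cedar=13, Denton=17, North=19. Nearest is Pine (5).
From Pine: distances to unvisited — Cedar=8, Denton=12, North=14. Nearest is Cedar (8).
From Cedar: distances to unvisited — Denton=6, North=7. Nearest is Denton (6).
From Denton: distances to unvisited — North=3. Nearest is North (3).
Return North→Quarry: 21.
Total = 4 + 5 + 8 + 6 + 3 + 21 = 47.

Nearest-neighbour total = 47 min; route Quarry → Hollow → Pine → Cedar → Denton → North → Quarry.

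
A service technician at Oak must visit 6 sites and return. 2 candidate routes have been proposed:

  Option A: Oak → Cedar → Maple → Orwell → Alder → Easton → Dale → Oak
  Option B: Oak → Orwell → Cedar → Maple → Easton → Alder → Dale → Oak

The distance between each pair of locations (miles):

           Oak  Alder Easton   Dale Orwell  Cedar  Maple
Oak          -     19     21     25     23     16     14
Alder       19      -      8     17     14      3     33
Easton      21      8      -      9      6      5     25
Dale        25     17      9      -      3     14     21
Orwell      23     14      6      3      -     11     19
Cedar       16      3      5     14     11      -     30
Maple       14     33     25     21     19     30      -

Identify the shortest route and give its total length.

Option A: 16 + 30 + 19 + 14 + 8 + 9 + 25 = 121
Option B: 23 + 11 + 30 + 25 + 8 + 17 + 25 = 139

Shortest is Option A, total 121 miles.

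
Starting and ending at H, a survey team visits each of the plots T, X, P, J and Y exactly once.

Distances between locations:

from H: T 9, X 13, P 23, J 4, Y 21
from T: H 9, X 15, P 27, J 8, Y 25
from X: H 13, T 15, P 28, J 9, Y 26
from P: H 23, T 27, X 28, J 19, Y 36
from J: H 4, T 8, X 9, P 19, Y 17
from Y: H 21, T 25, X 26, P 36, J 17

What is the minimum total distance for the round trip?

H→T→X→P→J→Y→H: 9+15+28+19+17+21 = 109
H→T→X→P→Y→J→H: 9+15+28+36+17+4 = 109
H→T→X→J→P→Y→H: 9+15+9+19+36+21 = 109
H→T→X→J→Y→P→H: 9+15+9+17+36+23 = 109
H→T→X→Y→P→J→H: 9+15+26+36+19+4 = 109
H→T→X→Y→J→P→H: 9+15+26+17+19+23 = 109
H→T→P→X→J→Y→H: 9+27+28+9+17+21 = 111
H→T→P→X→Y→J→H: 9+27+28+26+17+4 = 111
H→T→P→J→X→Y→H: 9+27+19+9+26+21 = 111
H→T→P→J→Y→X→H: 9+27+19+17+26+13 = 111
H→T→P→Y→X→J→H: 9+27+36+26+9+4 = 111
H→T→P→Y→J→X→H: 9+27+36+17+9+13 = 111
H→T→J→X→P→Y→H: 9+8+9+28+36+21 = 111
H→T→J→X→Y→P→H: 9+8+9+26+36+23 = 111
… (46 more)
The minimum is 109.
One optimal route: H → T → X → P → J → Y → H (or its reverse).

109 — the shortest possible round trip.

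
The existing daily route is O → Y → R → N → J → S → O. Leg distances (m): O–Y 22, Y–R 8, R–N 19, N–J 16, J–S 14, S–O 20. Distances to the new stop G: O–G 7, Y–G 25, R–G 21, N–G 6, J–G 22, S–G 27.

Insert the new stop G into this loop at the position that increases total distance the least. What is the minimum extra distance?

Insertion cost between consecutive stops i–j is d(i,G) + d(G,j) − d(i,j):
  between O and Y: 7 + 25 − 22 = 10
  between Y and R: 25 + 21 − 8 = 38
  between R and N: 21 + 6 − 19 = 8
  between N and J: 6 + 22 − 16 = 12
  between J and S: 22 + 27 − 14 = 35
  between S and O: 27 + 7 − 20 = 14
Cheapest insertion is between R and N, adding 8.
New total = 99 + 8 = 107.

+8 m — insert G between R and N.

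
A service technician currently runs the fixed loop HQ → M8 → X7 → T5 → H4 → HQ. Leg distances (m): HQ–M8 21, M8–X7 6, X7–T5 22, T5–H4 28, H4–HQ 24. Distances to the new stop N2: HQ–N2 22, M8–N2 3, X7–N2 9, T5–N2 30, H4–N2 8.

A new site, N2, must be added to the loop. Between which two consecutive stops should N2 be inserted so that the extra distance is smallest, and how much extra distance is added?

Insertion cost between consecutive stops i–j is d(i,N2) + d(N2,j) − d(i,j):
  between HQ and M8: 22 + 3 − 21 = 4
  between M8 and X7: 3 + 9 − 6 = 6
  between X7 and T5: 9 + 30 − 22 = 17
  between T5 and H4: 30 + 8 − 28 = 10
  between H4 and HQ: 8 + 22 − 24 = 6
Cheapest insertion is between HQ and M8, adding 4.
New total = 101 + 4 = 105.

Minimum extra distance: 4 m, inserting N2 between HQ and M8.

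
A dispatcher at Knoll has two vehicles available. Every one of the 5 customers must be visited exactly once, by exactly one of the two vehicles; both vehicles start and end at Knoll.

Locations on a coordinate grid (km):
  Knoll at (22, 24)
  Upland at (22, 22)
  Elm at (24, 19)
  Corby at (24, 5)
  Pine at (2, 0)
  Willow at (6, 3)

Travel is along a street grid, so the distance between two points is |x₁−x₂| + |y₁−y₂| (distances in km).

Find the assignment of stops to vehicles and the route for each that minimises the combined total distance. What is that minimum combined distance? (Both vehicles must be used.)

96 km — the smallest possible combined total.

Check every non-empty split of the stops between the two vehicles; for each half take its own optimal tour:
  {Upland} + {Elm, Corby, Pine, Willow}: 4 + 92 = 96
  {Elm} + {Upland, Corby, Pine, Willow}: 14 + 92 = 106
  {Upland, Elm} + {Corby, Pine, Willow}: 14 + 92 = 106
  {Corby} + {Upland, Elm, Pine, Willow}: 42 + 92 = 134
  {Upland, Corby} + {Elm, Pine, Willow}: 42 + 92 = 134
  {Elm, Corby} + {Upland, Pine, Willow}: 42 + 88 = 130
  … (15 splits in total)
Best: vehicle 1 Knoll → Upland → Knoll = 4; vehicle 2 Knoll → Elm → Corby → Pine → Willow → Knoll = 92; combined 96.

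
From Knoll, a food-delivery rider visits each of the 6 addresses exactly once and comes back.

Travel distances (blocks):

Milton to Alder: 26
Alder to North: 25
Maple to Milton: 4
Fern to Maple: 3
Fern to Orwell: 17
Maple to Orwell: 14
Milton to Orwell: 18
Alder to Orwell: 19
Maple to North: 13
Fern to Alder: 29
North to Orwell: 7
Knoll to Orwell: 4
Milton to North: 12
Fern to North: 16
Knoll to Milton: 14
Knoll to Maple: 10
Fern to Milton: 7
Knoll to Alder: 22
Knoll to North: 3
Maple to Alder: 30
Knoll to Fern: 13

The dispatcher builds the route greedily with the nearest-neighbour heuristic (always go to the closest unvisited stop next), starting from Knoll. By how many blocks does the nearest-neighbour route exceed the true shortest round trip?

From Knoll: North=3, Orwell=4, Maple=10, Fern=13, Milton=14, Alder=22 → choose North (3).
From North: Orwell=7, Milton=12, Maple=13, Fern=16, Alder=25 → choose Orwell (7).
From Orwell: Maple=14, Fern=17, Milton=18, Alder=19 → choose Maple (14).
From Maple: Fern=3, Milton=4, Alder=30 → choose Fern (3).
From Fern: Milton=7, Alder=29 → choose Milton (7).
From Milton: Alder=26 → choose Alder (26).
NN route Knoll → North → Orwell → Maple → Fern → Milton → Alder → Knoll costs 82.
Optimal: Knoll → North → Milton → Maple → Fern → Alder → Orwell → Knoll costs 74 (by enumerating all 360 distinct tours).
Excess = 82 − 74 = 8.

Excess over optimum: 8 blocks.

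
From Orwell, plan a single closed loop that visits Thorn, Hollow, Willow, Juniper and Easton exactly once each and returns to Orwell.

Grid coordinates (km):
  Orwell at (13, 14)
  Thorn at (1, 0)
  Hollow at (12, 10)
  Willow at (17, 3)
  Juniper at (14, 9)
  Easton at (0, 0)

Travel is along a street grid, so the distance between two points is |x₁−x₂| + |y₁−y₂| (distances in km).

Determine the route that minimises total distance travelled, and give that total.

Orwell → Thorn → Hollow → Willow → Juniper → Easton → Orwell: 26+21+12+9+23+27 = 118
Orwell → Thorn → Hollow → Willow → Easton → Juniper → Orwell: 26+21+12+20+23+6 = 108
Orwell → Thorn → Hollow → Juniper → Willow → Easton → Orwell: 26+21+3+9+20+27 = 106
Orwell → Thorn → Hollow → Juniper → Easton → Willow → Orwell: 26+21+3+23+20+15 = 108
Orwell → Thorn → Hollow → Easton → Willow → Juniper → Orwell: 26+21+22+20+9+6 = 104
Orwell → Thorn → Hollow → Easton → Juniper → Willow → Orwell: 26+21+22+23+9+15 = 116
Orwell → Thorn → Willow → Hollow → Juniper → Easton → Orwell: 26+19+12+3+23+27 = 110
Orwell → Thorn → Willow → Hollow → Easton → Juniper → Orwell: 26+19+12+22+23+6 = 108
Orwell → Thorn → Willow → Juniper → Hollow → Easton → Orwell: 26+19+9+3+22+27 = 106
Orwell → Thorn → Willow → Juniper → Easton → Hollow → Orwell: 26+19+9+23+22+5 = 104
Orwell → Thorn → Willow → Easton → Hollow → Juniper → Orwell: 26+19+20+22+3+6 = 96
Orwell → Thorn → Willow → Easton → Juniper → Hollow → Orwell: 26+19+20+23+3+5 = 96
Orwell → Thorn → Juniper → Hollow → Willow → Easton → Orwell: 26+22+3+12+20+27 = 110
Orwell → Thorn → Juniper → Hollow → Easton → Willow → Orwell: 26+22+3+22+20+15 = 108
… (46 more)
Orwell → Hollow → Thorn → Easton → Willow → Juniper → Orwell: 5+21+1+20+9+6 = 62  ← best
The minimum is 62.
One optimal route: Orwell → Hollow → Thorn → Easton → Willow → Juniper → Orwell (or its reverse).

Minimum total distance: 62 km.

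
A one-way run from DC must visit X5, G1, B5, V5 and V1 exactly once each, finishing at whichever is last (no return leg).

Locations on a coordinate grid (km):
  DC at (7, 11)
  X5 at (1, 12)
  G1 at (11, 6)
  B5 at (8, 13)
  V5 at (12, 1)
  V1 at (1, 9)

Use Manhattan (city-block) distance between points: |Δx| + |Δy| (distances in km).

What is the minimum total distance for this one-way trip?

There are 5! = 120 possible orderings.
DC→X5→G1→B5→V5→V1: 7+16+10+16+19 = 68
DC→X5→G1→B5→V1→V5: 7+16+10+11+19 = 63
DC→X5→G1→V5→B5→V1: 7+16+6+16+11 = 56
DC→X5→G1→V5→V1→B5: 7+16+6+19+11 = 59
DC→X5→G1→V1→B5→V5: 7+16+13+11+16 = 63
DC→X5→G1→V1→V5→B5: 7+16+13+19+16 = 71
DC→X5→B5→G1→V5→V1: 7+8+10+6+19 = 50
DC→X5→B5→G1→V1→V5: 7+8+10+13+19 = 57
DC→X5→B5→V5→G1→V1: 7+8+16+6+13 = 50
DC→X5→B5→V5→V1→G1: 7+8+16+19+13 = 63
DC→X5→B5→V1→G1→V5: 7+8+11+13+6 = 45
DC→X5→B5→V1→V5→G1: 7+8+11+19+6 = 51
DC→X5→V5→G1→B5→V1: 7+22+6+10+11 = 56
DC→X5→V5→G1→V1→B5: 7+22+6+13+11 = 59
… (106 more)
DC→B5→X5→V1→G1→V5: 3+8+3+13+6 = 33  ← best
The minimum is 33.
One shortest path: DC → B5 → X5 → V1 → G1 → V5.

Shortest open route: 33 km.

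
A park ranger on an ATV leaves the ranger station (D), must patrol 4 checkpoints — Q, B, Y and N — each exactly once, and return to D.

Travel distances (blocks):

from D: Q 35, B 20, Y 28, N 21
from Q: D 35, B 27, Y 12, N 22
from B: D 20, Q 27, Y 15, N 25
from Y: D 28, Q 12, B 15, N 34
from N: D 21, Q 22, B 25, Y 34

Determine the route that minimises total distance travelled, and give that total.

90 blocks — the shortest possible round trip.

With 4 stops there are 4!/2 = 12 distinct round trips (a route and its reverse cost the same).
D-Q-B-Y-N-D: 35+27+15+34+21 = 132
D-Q-B-N-Y-D: 35+27+25+34+28 = 149
D-Q-Y-B-N-D: 35+12+15+25+21 = 108
D-Q-Y-N-B-D: 35+12+34+25+20 = 126
D-Q-N-B-Y-D: 35+22+25+15+28 = 125
D-Q-N-Y-B-D: 35+22+34+15+20 = 126
D-B-Q-Y-N-D: 20+27+12+34+21 = 114
D-B-Q-N-Y-D: 20+27+22+34+28 = 131
D-B-Y-Q-N-D: 20+15+12+22+21 = 90
D-B-N-Q-Y-D: 20+25+22+12+28 = 107
D-Y-Q-B-N-D: 28+12+27+25+21 = 113
D-Y-B-Q-N-D: 28+15+27+22+21 = 113
The minimum is 90.
One optimal route: D → B → Y → Q → N → D (or its reverse).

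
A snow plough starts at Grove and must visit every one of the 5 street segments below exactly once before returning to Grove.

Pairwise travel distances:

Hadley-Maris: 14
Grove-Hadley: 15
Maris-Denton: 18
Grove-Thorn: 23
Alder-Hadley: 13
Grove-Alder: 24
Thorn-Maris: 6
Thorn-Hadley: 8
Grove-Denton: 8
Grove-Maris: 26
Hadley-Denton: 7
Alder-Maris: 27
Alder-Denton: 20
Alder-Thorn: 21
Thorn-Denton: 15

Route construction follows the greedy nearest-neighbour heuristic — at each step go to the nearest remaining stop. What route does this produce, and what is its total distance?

At Grove the remaining stops are Denton 8, Hadley 15, Thorn 23, Alder 24, Maris 26; go to Denton.
At Denton the remaining stops are Hadley 7, Thorn 15, Maris 18, Alder 20; go to Hadley.
At Hadley the remaining stops are Thorn 8, Alder 13, Maris 14; go to Thorn.
At Thorn the remaining stops are Maris 6, Alder 21; go to Maris.
At Maris the remaining stops are Alder 27; go to Alder.
Return Alder→Grove: 24.
Total = 8 + 7 + 8 + 6 + 27 + 24 = 80.

Total distance 80 via the nearest-neighbour route Grove → Denton → Hadley → Thorn → Maris → Alder → Grove.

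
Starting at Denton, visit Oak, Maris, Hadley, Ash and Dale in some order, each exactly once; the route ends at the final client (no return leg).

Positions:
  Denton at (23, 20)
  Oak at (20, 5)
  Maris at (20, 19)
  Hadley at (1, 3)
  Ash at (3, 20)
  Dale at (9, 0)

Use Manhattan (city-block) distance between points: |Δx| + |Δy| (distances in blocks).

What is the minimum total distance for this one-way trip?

Shortest open route: 64 blocks.

There are 5! = 120 possible orderings.
Denton→Oak→Maris→Hadley→Ash→Dale: 18+14+35+19+26 = 112
Denton→Oak→Maris→Hadley→Dale→Ash: 18+14+35+11+26 = 104
Denton→Oak→Maris→Ash→Hadley→Dale: 18+14+18+19+11 = 80
Denton→Oak→Maris→Ash→Dale→Hadley: 18+14+18+26+11 = 87
Denton→Oak→Maris→Dale→Hadley→Ash: 18+14+30+11+19 = 92
Denton→Oak→Maris→Dale→Ash→Hadley: 18+14+30+26+19 = 107
Denton→Oak→Hadley→Maris→Ash→Dale: 18+21+35+18+26 = 118
Denton→Oak→Hadley→Maris→Dale→Ash: 18+21+35+30+26 = 130
Denton→Oak→Hadley→Ash→Maris→Dale: 18+21+19+18+30 = 106
Denton→Oak→Hadley→Ash→Dale→Maris: 18+21+19+26+30 = 114
Denton→Oak→Hadley→Dale→Maris→Ash: 18+21+11+30+18 = 98
Denton→Oak→Hadley→Dale→Ash→Maris: 18+21+11+26+18 = 94
Denton→Oak→Ash→Maris→Hadley→Dale: 18+32+18+35+11 = 114
Denton→Oak→Ash→Maris→Dale→Hadley: 18+32+18+30+11 = 109
… (106 more)
Denton→Maris→Oak→Dale→Hadley→Ash: 4+14+16+11+19 = 64  ← best
The minimum is 64.
One shortest path: Denton → Maris → Oak → Dale → Hadley → Ash.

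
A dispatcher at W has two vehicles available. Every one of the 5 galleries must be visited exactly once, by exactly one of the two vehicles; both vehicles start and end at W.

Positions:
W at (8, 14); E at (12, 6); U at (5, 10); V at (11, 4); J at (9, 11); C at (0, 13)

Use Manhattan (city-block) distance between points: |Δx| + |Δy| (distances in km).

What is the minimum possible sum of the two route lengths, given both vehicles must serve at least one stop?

There are 2^4 − 1 = 15 ways to divide the 5 stops into two non-empty groups. For each, the best each vehicle can do is its own shortest tour through its group:
  {E} + {U, V, J, C}: 24 + 42 = 66
  {U} + {E, V, J, C}: 14 + 44 = 58
  {E, U} + {V, J, C}: 30 + 42 = 72
  {V} + {E, U, J, C}: 26 + 40 = 66
  {E, V} + {U, J, C}: 28 + 26 = 54
  {U, V} + {E, J, C}: 32 + 40 = 72
  … (15 splits in total)
  {J} + {E, U, V, C}: 8 + 44 = 52  ← best
Best: vehicle 1 W → J → W = 8; vehicle 2 W → E → V → U → C → W = 44; combined 52.

52 km — the smallest possible combined total.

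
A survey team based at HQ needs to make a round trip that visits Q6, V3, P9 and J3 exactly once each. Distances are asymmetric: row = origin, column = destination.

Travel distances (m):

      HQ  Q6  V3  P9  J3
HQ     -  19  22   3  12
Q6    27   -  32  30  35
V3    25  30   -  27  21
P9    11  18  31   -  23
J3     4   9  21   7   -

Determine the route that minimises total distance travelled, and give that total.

Minimum total distance: 78 m.

HQ → Q6 → V3 → P9 → J3 → HQ: 19+32+27+23+4 = 105
HQ → Q6 → V3 → J3 → P9 → HQ: 19+32+21+7+11 = 90
HQ → Q6 → P9 → V3 → J3 → HQ: 19+30+31+21+4 = 105
HQ → Q6 → P9 → J3 → V3 → HQ: 19+30+23+21+25 = 118
HQ → Q6 → J3 → V3 → P9 → HQ: 19+35+21+27+11 = 113
HQ → Q6 → J3 → P9 → V3 → HQ: 19+35+7+31+25 = 117
HQ → V3 → Q6 → P9 → J3 → HQ: 22+30+30+23+4 = 109
HQ → V3 → Q6 → J3 → P9 → HQ: 22+30+35+7+11 = 105
HQ → V3 → P9 → Q6 → J3 → HQ: 22+27+18+35+4 = 106
HQ → V3 → P9 → J3 → Q6 → HQ: 22+27+23+9+27 = 108
HQ → V3 → J3 → Q6 → P9 → HQ: 22+21+9+30+11 = 93
HQ → V3 → J3 → P9 → Q6 → HQ: 22+21+7+18+27 = 95
HQ → P9 → Q6 → V3 → J3 → HQ: 3+18+32+21+4 = 78
HQ → P9 → Q6 → J3 → V3 → HQ: 3+18+35+21+25 = 102
… (10 more)
The minimum is 78.
One optimal route: HQ → P9 → Q6 → V3 → J3 → HQ.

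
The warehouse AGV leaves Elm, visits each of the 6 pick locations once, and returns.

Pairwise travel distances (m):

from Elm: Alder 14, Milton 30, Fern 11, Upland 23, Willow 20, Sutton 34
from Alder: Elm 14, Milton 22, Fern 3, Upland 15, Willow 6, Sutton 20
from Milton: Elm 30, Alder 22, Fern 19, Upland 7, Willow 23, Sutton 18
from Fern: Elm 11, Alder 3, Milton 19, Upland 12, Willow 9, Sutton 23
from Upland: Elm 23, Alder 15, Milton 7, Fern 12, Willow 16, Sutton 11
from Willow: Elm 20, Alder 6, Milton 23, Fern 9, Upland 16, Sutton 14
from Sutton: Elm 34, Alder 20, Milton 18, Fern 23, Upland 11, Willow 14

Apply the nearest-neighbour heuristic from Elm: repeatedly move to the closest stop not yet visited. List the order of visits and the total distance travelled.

Nearest-neighbour total = 82 m; route Elm → Fern → Alder → Willow → Sutton → Upland → Milton → Elm.

Elm → [Fern:11 / Alder:14 / Willow:20 / Upland:23 / Milton:30 / Sutton:34] → Fern (11)
Fern → [Alder:3 / Willow:9 / Upland:12 / Milton:19 / Sutton:23] → Alder (3)
Alder → [Willow:6 / Upland:15 / Sutton:20 / Milton:22] → Willow (6)
Willow → [Sutton:14 / Upland:16 / Milton:23] → Sutton (14)
Sutton → [Upland:11 / Milton:18] → Upland (11)
Upland → [Milton:7] → Milton (7)
Return Milton→Elm: 30.
Total = 11 + 3 + 6 + 14 + 11 + 7 + 30 = 82.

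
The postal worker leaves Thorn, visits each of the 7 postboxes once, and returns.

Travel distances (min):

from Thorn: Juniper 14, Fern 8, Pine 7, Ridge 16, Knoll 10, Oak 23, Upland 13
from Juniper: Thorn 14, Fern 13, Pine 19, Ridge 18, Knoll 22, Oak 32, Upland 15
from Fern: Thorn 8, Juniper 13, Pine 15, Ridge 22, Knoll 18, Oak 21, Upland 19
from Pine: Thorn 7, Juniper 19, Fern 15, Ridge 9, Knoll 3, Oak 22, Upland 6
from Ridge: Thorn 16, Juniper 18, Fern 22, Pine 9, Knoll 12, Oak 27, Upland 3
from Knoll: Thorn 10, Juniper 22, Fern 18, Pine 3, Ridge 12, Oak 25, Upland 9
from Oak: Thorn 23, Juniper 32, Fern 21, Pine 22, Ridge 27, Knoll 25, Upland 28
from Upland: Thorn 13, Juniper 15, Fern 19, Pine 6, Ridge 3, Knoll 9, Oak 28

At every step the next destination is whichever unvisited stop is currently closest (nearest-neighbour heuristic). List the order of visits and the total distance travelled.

From Thorn: distances to unvisited — Pine=7, Fern=8, Knoll=10, Upland=13, Juniper=14, Ridge=16, Oak=23. Nearest is Pine (7).
From Pine: distances to unvisited — Knoll=3, Upland=6, Ridge=9, Fern=15, Juniper=19, Oak=22. Nearest is Knoll (3).
From Knoll: distances to unvisited — Upland=9, Ridge=12, Fern=18, Juniper=22, Oak=25. Nearest is Upland (9).
From Upland: distances to unvisited — Ridge=3, Juniper=15, Fern=19, Oak=28. Nearest is Ridge (3).
From Ridge: distances to unvisited — Juniper=18, Fern=22, Oak=27. Nearest is Juniper (18).
From Juniper: distances to unvisited — Fern=13, Oak=32. Nearest is Fern (13).
From Fern: distances to unvisited — Oak=21. Nearest is Oak (21).
Return Oak→Thorn: 23.
Total = 7 + 3 + 9 + 3 + 18 + 13 + 21 + 23 = 97.

Nearest-neighbour total = 97 min; route Thorn → Pine → Knoll → Upland → Ridge → Juniper → Fern → Oak → Thorn.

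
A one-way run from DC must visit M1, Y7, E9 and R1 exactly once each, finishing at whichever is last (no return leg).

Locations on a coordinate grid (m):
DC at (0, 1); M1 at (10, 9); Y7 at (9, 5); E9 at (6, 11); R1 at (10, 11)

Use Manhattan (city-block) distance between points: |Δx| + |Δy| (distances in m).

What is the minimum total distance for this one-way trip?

Shortest open route: 24 m.

There are 4! = 24 possible orderings.
DC→M1→Y7→E9→R1: 18+5+9+4 = 36
DC→M1→Y7→R1→E9: 18+5+7+4 = 34
DC→M1→E9→Y7→R1: 18+6+9+7 = 40
DC→M1→E9→R1→Y7: 18+6+4+7 = 35
DC→M1→R1→Y7→E9: 18+2+7+9 = 36
DC→M1→R1→E9→Y7: 18+2+4+9 = 33
DC→Y7→M1→E9→R1: 13+5+6+4 = 28
DC→Y7→M1→R1→E9: 13+5+2+4 = 24
DC→Y7→E9→M1→R1: 13+9+6+2 = 30
DC→Y7→E9→R1→M1: 13+9+4+2 = 28
DC→Y7→R1→M1→E9: 13+7+2+6 = 28
DC→Y7→R1→E9→M1: 13+7+4+6 = 30
DC→E9→M1→Y7→R1: 16+6+5+7 = 34
DC→E9→M1→R1→Y7: 16+6+2+7 = 31
… (10 more)
The minimum is 24.
One shortest path: DC → Y7 → M1 → R1 → E9.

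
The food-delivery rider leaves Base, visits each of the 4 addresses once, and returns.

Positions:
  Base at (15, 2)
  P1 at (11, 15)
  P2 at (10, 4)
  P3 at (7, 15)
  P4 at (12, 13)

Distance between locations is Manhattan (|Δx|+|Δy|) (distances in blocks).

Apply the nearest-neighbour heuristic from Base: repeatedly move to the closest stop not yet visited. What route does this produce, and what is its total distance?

Nearest-neighbour total = 46 blocks; route Base → P2 → P4 → P1 → P3 → Base.

At Base the remaining stops are P2 7, P4 14, P1 17, P3 21; go to P2.
At P2 the remaining stops are P4 11, P1 12, P3 14; go to P4.
At P4 the remaining stops are P1 3, P3 7; go to P1.
At P1 the remaining stops are P3 4; go to P3.
Return P3→Base: 21.
Total = 7 + 11 + 3 + 4 + 21 = 46.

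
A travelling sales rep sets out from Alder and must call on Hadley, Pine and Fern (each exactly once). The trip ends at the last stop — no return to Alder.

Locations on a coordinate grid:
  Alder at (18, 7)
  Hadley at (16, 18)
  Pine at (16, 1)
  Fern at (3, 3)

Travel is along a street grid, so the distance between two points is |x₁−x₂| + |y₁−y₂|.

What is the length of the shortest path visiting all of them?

Minimum one-way distance = 45.

There are 3! = 6 possible orderings.
Alder → Hadley → Pine → Fern: 13+17+15 = 45
Alder → Hadley → Fern → Pine: 13+28+15 = 56
Alder → Pine → Hadley → Fern: 8+17+28 = 53
Alder → Pine → Fern → Hadley: 8+15+28 = 51
Alder → Fern → Hadley → Pine: 19+28+17 = 64
Alder → Fern → Pine → Hadley: 19+15+17 = 51
The minimum is 45.
One shortest path: Alder → Hadley → Pine → Fern.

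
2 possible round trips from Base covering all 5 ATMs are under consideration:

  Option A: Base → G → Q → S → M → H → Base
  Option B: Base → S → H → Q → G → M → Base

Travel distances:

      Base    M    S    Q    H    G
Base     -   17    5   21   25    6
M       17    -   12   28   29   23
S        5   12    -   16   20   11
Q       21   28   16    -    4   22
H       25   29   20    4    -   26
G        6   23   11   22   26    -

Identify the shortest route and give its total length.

91 — Option B is the shortest.

Option A: 6 + 22 + 16 + 12 + 29 + 25 = 110
Option B: 5 + 20 + 4 + 22 + 23 + 17 = 91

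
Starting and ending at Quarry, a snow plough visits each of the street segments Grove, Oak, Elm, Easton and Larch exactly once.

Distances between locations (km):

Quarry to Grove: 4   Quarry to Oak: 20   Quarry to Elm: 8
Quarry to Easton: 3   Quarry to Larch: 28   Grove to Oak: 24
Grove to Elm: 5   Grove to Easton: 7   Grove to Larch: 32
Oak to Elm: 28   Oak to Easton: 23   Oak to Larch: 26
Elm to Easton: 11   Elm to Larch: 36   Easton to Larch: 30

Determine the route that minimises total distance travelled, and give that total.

Quarry-Grove-Oak-Elm-Easton-Larch-Quarry: 4+24+28+11+30+28 = 125
Quarry-Grove-Oak-Elm-Larch-Easton-Quarry: 4+24+28+36+30+3 = 125
Quarry-Grove-Oak-Easton-Elm-Larch-Quarry: 4+24+23+11+36+28 = 126
Quarry-Grove-Oak-Easton-Larch-Elm-Quarry: 4+24+23+30+36+8 = 125
Quarry-Grove-Oak-Larch-Elm-Easton-Quarry: 4+24+26+36+11+3 = 104
Quarry-Grove-Oak-Larch-Easton-Elm-Quarry: 4+24+26+30+11+8 = 103
Quarry-Grove-Elm-Oak-Easton-Larch-Quarry: 4+5+28+23+30+28 = 118
Quarry-Grove-Elm-Oak-Larch-Easton-Quarry: 4+5+28+26+30+3 = 96
Quarry-Grove-Elm-Easton-Oak-Larch-Quarry: 4+5+11+23+26+28 = 97
Quarry-Grove-Elm-Easton-Larch-Oak-Quarry: 4+5+11+30+26+20 = 96
Quarry-Grove-Elm-Larch-Oak-Easton-Quarry: 4+5+36+26+23+3 = 97
Quarry-Grove-Elm-Larch-Easton-Oak-Quarry: 4+5+36+30+23+20 = 118
Quarry-Grove-Easton-Oak-Elm-Larch-Quarry: 4+7+23+28+36+28 = 126
Quarry-Grove-Easton-Oak-Larch-Elm-Quarry: 4+7+23+26+36+8 = 104
… (46 more)
The minimum is 96.
One optimal route: Quarry → Grove → Elm → Oak → Larch → Easton → Quarry (or its reverse).

96 km — the shortest possible round trip.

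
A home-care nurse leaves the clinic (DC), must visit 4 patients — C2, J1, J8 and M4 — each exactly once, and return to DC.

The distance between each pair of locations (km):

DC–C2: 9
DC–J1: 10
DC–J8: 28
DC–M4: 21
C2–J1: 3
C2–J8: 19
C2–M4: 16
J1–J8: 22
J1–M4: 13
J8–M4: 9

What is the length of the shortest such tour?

There are 12 distinct closed tours to check (reversals are equivalent).
DC-C2-J1-J8-M4-DC: 9+3+22+9+21 = 64
DC-C2-J1-M4-J8-DC: 9+3+13+9+28 = 62
DC-C2-J8-J1-M4-DC: 9+19+22+13+21 = 84
DC-C2-J8-M4-J1-DC: 9+19+9+13+10 = 60
DC-C2-M4-J1-J8-DC: 9+16+13+22+28 = 88
DC-C2-M4-J8-J1-DC: 9+16+9+22+10 = 66
DC-J1-C2-J8-M4-DC: 10+3+19+9+21 = 62
DC-J1-C2-M4-J8-DC: 10+3+16+9+28 = 66
DC-J1-J8-C2-M4-DC: 10+22+19+16+21 = 88
DC-J1-M4-C2-J8-DC: 10+13+16+19+28 = 86
DC-J8-C2-J1-M4-DC: 28+19+3+13+21 = 84
DC-J8-J1-C2-M4-DC: 28+22+3+16+21 = 90
The minimum is 60.
One optimal route: DC → C2 → J8 → M4 → J1 → DC (or its reverse).

60 km — the shortest possible round trip.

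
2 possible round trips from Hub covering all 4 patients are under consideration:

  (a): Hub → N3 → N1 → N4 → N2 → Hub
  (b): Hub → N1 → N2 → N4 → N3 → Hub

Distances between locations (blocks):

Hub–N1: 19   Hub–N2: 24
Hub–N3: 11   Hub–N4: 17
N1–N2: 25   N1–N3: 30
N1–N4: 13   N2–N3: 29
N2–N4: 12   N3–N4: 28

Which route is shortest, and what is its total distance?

90 blocks — (a) is the shortest.

(a): 11 + 30 + 13 + 12 + 24 = 90
(b): 19 + 25 + 12 + 28 + 11 = 95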